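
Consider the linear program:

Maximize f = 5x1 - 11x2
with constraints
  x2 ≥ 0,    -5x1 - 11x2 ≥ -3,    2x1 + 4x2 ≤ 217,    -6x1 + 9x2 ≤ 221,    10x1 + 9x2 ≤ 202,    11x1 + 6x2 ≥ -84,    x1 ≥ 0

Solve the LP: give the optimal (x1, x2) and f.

Corner points and f = 5x1 - 11x2:
  (3/5, 0) → f = 3
  (0, 0) → f = 0
  (0, 3/11) → f = -3

The binding constraints are x2 = 0 and -5x1 - 11x2 = -3.
Solving simultaneously gives x1 = 3/5, x2 = 0.

x1 = 3/5, x2 = 0, maximum f = 3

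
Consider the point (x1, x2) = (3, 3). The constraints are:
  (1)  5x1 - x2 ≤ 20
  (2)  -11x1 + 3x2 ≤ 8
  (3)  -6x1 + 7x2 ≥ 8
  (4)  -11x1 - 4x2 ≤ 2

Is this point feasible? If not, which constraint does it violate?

not feasible — violates (3)

Constraint (3): -6x1 + 7x2 = 3, which is not ≥ 8. All other constraints are satisfied.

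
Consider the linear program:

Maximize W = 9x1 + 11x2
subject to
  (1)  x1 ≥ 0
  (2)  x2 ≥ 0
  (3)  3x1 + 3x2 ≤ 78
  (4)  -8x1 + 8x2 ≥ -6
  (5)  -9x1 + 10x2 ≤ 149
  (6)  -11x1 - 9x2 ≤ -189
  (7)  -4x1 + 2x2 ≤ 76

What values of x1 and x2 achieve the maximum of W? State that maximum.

Corner points and W = 9x1 + 11x2:
  (107/8, 101/8) → W = 1037/4
  (111/19, 383/19) → W = 5212/19
  (783/80, 723/80) → W = 375/2
  (549/191, 3340/191) → W = 41681/191

The binding constraints are 3x1 + 3x2 = 78 and -9x1 + 10x2 = 149.
Solving simultaneously gives x1 = 111/19, x2 = 383/19.

x1 = 111/19, x2 = 383/19, maximum W = 5212/19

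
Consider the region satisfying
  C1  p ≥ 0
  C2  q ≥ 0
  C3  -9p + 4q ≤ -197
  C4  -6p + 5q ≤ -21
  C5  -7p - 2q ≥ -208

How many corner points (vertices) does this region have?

3

The feasible vertices (each the meet of two boundaries and inside every other half-plane) are:
  (197/9, 0)
  (208/7, 0)
  (613/23, 493/46)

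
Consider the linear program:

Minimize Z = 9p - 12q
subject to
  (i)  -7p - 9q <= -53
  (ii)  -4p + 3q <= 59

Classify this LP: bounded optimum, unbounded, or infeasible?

unbounded

From the feasible point (-124/19, 625/57), moving in the direction (3, 4) keeps every constraint satisfied while Z decreases without bound.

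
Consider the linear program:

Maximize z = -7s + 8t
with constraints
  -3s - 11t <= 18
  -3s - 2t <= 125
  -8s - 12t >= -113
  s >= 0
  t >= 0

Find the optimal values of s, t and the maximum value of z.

s = 0, t = 113/12, maximum z = 226/3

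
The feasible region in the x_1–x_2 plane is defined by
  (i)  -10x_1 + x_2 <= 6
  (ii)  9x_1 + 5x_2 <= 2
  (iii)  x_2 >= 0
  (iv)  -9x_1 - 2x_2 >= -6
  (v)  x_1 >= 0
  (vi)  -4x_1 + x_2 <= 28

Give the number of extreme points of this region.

Of the 15 pairwise boundary intersections, those satisfying every inequality are:
  (2/9, 0)
  (0, 2/5)
  (0, 0)

3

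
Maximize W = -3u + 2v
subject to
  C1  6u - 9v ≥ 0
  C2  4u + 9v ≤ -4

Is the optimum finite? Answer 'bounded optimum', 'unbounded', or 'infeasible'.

From the feasible point (-2/5, -4/15), moving in the direction (-9, -6) keeps every constraint satisfied while W increases without bound.

unbounded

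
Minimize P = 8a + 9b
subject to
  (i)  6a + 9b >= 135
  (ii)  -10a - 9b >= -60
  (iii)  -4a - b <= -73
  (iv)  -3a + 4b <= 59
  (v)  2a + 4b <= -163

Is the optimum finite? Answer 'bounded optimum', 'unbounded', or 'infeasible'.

The boundaries 6a + 9b = 135 and 2a + 4b = -163 meet at (669/2, -208), but that point violates -10a - 9b ≥ -60. Every candidate vertex is excluded by some other constraint, so the feasible region is empty.

infeasible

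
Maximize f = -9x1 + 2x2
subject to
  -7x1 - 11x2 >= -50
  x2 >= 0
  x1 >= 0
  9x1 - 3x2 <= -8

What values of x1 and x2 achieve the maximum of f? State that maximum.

x1 = 0, x2 = 50/11, maximum f = 100/11

At the optimal vertex, -7x1 - 11x2 = -50 and x1 = 0.
Solving simultaneously gives x1 = 0, x2 = 50/11.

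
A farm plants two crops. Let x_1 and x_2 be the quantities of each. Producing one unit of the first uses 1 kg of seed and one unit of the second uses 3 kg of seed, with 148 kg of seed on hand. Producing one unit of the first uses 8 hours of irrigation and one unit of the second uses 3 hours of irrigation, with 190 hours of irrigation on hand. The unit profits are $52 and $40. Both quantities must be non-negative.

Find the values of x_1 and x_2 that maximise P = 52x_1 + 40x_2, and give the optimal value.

x_1 = 6, x_2 = 142/3, maximum P = 6616/3

Vertices and P = 52x_1 + 40x_2:
  (0, 0) → P = 0
  (0, 148/3) → P = 5920/3
  (95/4, 0) → P = 1235
  (6, 142/3) → P = 6616/3

The optimum lies where x_1 + 3x_2 = 148 and 8x_1 + 3x_2 = 190.
Solving simultaneously gives x_1 = 6, x_2 = 142/3.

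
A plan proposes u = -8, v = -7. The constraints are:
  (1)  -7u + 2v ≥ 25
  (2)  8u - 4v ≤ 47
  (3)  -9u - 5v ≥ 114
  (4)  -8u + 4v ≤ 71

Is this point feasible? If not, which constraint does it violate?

not feasible — violates (3)

Constraint (3): -9u - 5v = 107, which is not ≥ 114. All other constraints are satisfied.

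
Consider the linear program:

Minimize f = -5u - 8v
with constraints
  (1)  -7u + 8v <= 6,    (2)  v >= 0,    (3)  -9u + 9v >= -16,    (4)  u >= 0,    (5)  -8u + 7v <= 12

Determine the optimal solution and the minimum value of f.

Feasible corners and f = -5u - 8v:
  (182/9, 166/9) → f = -746/3
  (0, 3/4) → f = -6
  (16/9, 0) → f = -80/9
  (0, 0) → f = 0

The optimum lies where -7u + 8v = 6 and -9u + 9v = -16.
Solving simultaneously gives u = 182/9, v = 166/9.

u = 182/9, v = 166/9, minimum f = -746/3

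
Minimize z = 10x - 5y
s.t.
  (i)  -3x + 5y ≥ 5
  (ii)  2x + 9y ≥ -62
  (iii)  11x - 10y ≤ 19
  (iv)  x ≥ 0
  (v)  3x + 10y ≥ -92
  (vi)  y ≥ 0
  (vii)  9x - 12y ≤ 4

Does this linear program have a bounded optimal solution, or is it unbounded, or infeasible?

unbounded

From the feasible point (29/5, 112/25), moving in the direction (0, 1) keeps every constraint satisfied while z decreases without bound.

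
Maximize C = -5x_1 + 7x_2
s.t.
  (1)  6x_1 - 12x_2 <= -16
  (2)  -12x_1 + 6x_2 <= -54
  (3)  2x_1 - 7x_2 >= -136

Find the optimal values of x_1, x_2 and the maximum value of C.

x_1 = 199/12, x_2 = 145/6, maximum C = 345/4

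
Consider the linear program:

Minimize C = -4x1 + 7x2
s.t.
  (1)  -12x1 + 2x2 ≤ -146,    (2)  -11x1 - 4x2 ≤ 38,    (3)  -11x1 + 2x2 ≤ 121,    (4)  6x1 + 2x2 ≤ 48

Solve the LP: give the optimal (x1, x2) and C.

x1 = 134, x2 = -378, minimum C = -3182

Corner points and C = -4x1 + 7x2:
  (254/35, -1031/35) → C = -8233/35
  (97/9, -25/3) → C = -913/9
  (134, -378) → C = -3182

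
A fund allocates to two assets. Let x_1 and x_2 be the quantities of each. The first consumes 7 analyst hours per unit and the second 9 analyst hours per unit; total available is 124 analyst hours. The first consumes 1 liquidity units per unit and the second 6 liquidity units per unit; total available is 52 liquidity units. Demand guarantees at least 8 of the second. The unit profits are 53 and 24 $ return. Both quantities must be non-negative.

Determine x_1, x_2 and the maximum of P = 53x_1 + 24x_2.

Vertices and P = 53x_1 + 24x_2:
  (0, 26/3) → P = 208
  (0, 8) → P = 192
  (4, 8) → P = 404

The binding constraints are x_1 + 6x_2 = 52 and x_2 = 8.
Solving simultaneously gives x_1 = 4, x_2 = 8.

x_1 = 4, x_2 = 8, maximum P = 404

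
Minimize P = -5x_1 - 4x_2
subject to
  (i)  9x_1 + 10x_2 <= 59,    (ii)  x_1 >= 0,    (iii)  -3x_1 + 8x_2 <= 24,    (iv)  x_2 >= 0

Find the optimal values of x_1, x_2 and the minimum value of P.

Feasible corners and P = -5x_1 - 4x_2:
  (116/51, 131/34) → P = -1366/51
  (59/9, 0) → P = -295/9
  (0, 3) → P = -12
  (0, 0) → P = 0

x_1 = 59/9, x_2 = 0, minimum P = -295/9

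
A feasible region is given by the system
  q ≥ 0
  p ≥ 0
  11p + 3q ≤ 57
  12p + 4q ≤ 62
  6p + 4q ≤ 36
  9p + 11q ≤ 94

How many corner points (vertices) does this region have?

Intersecting each pair of boundary lines and keeping only the points that satisfy every inequality leaves:
  (0, 0)
  (31/6, 0)
  (0, 94/11)
  (13/3, 5/2)
  (2/3, 8)

5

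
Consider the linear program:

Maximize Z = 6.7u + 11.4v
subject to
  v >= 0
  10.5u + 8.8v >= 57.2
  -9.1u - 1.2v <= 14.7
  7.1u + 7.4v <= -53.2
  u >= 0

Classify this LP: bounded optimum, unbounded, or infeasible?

infeasible

The boundaries v = 0 and 10.5u + 8.8v = 57.2 meet at (572/105, 0), but that point violates 7.1u + 7.4v ≤ -53.2. Every candidate vertex is excluded by some other constraint, so the feasible region is empty.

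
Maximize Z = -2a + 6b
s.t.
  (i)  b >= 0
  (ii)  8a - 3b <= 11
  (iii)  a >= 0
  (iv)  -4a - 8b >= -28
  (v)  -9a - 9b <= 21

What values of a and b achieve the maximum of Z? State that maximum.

Feasible corners and Z = -2a + 6b:
  (11/8, 0) → Z = -11/4
  (0, 0) → Z = 0
  (43/19, 45/19) → Z = 184/19
  (0, 7/2) → Z = 21

a = 0, b = 7/2, maximum Z = 21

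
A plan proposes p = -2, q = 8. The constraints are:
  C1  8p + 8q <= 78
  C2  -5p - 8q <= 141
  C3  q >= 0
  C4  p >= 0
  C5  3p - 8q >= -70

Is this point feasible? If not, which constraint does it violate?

Constraint C4: p = -2, which is not ≥ 0. All other constraints are satisfied.

not feasible — violates C4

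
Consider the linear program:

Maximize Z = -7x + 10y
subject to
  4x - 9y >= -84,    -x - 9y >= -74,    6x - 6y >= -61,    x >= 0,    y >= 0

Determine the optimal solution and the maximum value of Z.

At the optimal vertex, -x - 9y = -74 and x = 0.
Solving simultaneously gives x = 0, y = 74/9.

x = 0, y = 74/9, maximum Z = 740/9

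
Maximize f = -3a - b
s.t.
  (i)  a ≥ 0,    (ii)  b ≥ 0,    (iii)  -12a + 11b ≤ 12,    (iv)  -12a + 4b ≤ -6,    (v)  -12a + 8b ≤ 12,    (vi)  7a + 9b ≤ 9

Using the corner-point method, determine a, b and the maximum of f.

Vertices and f = -3a - b:
  (1/2, 0) → f = -3/2
  (9/7, 0) → f = -27/7
  (45/68, 33/68) → f = -42/17

a = 1/2, b = 0, maximum f = -3/2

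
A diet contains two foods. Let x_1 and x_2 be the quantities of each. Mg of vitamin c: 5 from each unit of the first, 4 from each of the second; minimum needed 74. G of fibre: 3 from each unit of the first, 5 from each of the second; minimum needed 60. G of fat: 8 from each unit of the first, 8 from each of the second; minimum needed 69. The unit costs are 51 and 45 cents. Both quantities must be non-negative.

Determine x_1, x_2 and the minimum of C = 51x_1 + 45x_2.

x_1 = 10, x_2 = 6, minimum C = 780

Corner points and C = 51x_1 + 45x_2:
  (0, 37/2) → C = 1665/2
  (20, 0) → C = 1020
  (10, 6) → C = 780
The feasible region is unbounded (it extends along (0, 1), (1, 0)), but C strictly increases along every unbounded feasible direction, so there is no improving ray and the minimum is attained at a vertex.

At the optimal vertex, 5x_1 + 4x_2 = 74 and 3x_1 + 5x_2 = 60.
Solving simultaneously gives x_1 = 10, x_2 = 6.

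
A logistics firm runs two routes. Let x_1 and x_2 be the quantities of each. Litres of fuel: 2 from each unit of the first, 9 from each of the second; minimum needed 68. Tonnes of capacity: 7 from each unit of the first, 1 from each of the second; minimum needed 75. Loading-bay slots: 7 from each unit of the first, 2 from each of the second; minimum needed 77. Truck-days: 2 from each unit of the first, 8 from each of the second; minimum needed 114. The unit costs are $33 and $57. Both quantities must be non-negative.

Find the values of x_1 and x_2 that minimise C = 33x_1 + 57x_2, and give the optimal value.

Vertices and C = 33x_1 + 57x_2:
  (0, 75) → C = 4275
  (57, 0) → C = 1881
  (9, 12) → C = 981
The feasible region is unbounded (it extends along (0, 1), (1, 0)), but C strictly increases along every unbounded feasible direction, so there is no improving ray and the minimum is attained at a vertex.

x_1 = 9, x_2 = 12, minimum C = 981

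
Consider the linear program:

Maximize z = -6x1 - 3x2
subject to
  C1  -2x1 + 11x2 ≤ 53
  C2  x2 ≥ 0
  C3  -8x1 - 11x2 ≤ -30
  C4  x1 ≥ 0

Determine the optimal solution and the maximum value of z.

x1 = 0, x2 = 30/11, maximum z = -90/11

Vertices and z = -6x1 - 3x2:
  (0, 53/11) → z = -159/11
  (15/4, 0) → z = -45/2
  (0, 30/11) → z = -90/11
The feasible region is unbounded (it extends along (11, 2), (1, 0)), but z strictly decreases along every unbounded feasible direction, so there is no improving ray and the maximum is attained at a vertex.

At the optimal vertex, -8x1 - 11x2 = -30 and x1 = 0.
Solving simultaneously gives x1 = 0, x2 = 30/11.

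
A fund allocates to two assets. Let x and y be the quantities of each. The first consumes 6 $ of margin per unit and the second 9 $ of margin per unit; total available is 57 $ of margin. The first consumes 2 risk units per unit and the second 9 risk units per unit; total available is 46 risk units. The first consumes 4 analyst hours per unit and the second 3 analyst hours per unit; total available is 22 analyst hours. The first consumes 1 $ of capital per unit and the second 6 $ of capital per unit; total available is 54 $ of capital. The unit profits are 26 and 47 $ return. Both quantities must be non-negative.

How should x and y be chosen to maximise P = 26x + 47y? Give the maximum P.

x = 2, y = 14/3, maximum P = 814/3

Feasible corners and P = 26x + 47y:
  (0, 0) → P = 0
  (0, 46/9) → P = 2162/9
  (11/2, 0) → P = 143
  (2, 14/3) → P = 814/3

The optimum lies where 2x + 9y = 46 and 4x + 3y = 22.
Solving simultaneously gives x = 2, y = 14/3.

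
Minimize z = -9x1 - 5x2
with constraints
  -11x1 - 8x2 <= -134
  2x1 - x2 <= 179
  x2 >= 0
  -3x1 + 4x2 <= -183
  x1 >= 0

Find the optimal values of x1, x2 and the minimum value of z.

x1 = 533/5, x2 = 171/5, minimum z = -5652/5

Vertices and z = -9x1 - 5x2:
  (179/2, 0) → z = -1611/2
  (533/5, 171/5) → z = -5652/5
  (61, 0) → z = -549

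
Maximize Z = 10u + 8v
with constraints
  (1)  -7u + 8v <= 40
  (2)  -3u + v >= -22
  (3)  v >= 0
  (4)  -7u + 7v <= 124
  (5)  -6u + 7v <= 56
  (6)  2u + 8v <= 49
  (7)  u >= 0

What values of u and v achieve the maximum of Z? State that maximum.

Vertices and Z = 10u + 8v:
  (1, 47/8) → Z = 57
  (0, 5) → Z = 40
  (22/3, 0) → Z = 220/3
  (225/26, 103/26) → Z = 1537/13
  (0, 0) → Z = 0

At the optimal vertex, -3u + v = -22 and 2u + 8v = 49.
Solving simultaneously gives u = 225/26, v = 103/26.

u = 225/26, v = 103/26, maximum Z = 1537/13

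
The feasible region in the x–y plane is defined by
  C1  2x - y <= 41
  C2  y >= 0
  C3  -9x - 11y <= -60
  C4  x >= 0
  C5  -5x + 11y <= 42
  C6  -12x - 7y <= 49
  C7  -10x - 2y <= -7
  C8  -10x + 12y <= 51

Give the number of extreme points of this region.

4

Intersecting each pair of boundary lines and keeping only the points that satisfy every inequality leaves:
  (41/2, 0)
  (29, 17)
  (20/3, 0)
  (9/7, 339/77)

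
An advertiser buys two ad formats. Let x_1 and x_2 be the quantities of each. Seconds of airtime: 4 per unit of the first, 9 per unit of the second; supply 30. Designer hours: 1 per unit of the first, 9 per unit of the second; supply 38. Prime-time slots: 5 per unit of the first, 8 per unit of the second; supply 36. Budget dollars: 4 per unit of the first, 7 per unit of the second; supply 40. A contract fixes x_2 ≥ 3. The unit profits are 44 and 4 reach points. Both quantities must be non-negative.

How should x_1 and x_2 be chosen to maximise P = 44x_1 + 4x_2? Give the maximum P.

x_1 = 3/4, x_2 = 3, maximum P = 45

Vertices and P = 44x_1 + 4x_2:
  (0, 10/3) → P = 40/3
  (0, 3) → P = 12
  (3/4, 3) → P = 45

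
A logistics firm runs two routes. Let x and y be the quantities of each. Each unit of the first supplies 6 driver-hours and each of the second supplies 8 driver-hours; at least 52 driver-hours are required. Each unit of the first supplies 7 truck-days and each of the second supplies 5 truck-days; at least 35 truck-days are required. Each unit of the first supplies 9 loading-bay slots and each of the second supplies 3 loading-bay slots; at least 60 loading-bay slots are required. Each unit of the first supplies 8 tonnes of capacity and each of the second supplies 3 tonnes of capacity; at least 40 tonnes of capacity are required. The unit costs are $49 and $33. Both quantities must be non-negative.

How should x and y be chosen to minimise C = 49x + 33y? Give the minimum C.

x = 6, y = 2, minimum C = 360

Feasible corners and C = 49x + 33y:
  (0, 20) → C = 660
  (26/3, 0) → C = 1274/3
  (6, 2) → C = 360
The feasible region is unbounded (it extends along (0, 1), (1, 0)), but C strictly increases along every unbounded feasible direction, so there is no improving ray and the minimum is attained at a vertex.

The binding constraints are 6x + 8y = 52 and 9x + 3y = 60.
Solving simultaneously gives x = 6, y = 2.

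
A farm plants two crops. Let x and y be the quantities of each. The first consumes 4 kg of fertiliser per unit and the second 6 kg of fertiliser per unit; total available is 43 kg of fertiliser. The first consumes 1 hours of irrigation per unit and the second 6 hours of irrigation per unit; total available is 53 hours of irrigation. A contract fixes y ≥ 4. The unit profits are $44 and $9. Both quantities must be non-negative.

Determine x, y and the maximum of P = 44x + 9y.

Feasible corners and P = 44x + 9y:
  (0, 43/6) → P = 129/2
  (0, 4) → P = 36
  (19/4, 4) → P = 245

x = 19/4, y = 4, maximum P = 245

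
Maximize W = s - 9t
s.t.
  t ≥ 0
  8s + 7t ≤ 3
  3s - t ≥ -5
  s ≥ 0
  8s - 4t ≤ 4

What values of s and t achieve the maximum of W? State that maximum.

s = 3/8, t = 0, maximum W = 3/8

Corner points and W = s - 9t:
  (3/8, 0) → W = 3/8
  (0, 0) → W = 0
  (0, 3/7) → W = -27/7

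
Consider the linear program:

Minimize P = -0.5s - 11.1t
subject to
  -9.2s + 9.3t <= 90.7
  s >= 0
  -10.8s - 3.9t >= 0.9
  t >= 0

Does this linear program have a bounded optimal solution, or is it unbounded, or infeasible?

infeasible

The boundaries -9.2s + 9.3t = 90.7 and s = 0 meet at (0, 907/93), but that point violates -10.8s - 3.9t ≥ 0.9. Every candidate vertex is excluded by some other constraint, so the feasible region is empty.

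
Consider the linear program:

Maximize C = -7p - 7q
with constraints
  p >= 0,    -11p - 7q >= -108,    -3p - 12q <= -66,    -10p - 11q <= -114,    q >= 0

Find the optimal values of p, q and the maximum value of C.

p = 0, q = 114/11, maximum C = -798/11

Feasible corners and C = -7p - 7q:
  (0, 108/7) → C = -108
  (0, 114/11) → C = -798/11
  (278/37, 134/37) → C = -2884/37
  (214/29, 106/29) → C = -2240/29

At the optimal vertex, p = 0 and -10p - 11q = -114.
Solving simultaneously gives p = 0, q = 114/11.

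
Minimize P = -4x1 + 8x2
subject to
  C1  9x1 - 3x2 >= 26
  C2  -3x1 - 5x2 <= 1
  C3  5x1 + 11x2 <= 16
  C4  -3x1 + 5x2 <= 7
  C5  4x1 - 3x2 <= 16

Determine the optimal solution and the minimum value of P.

x1 = 77/29, x2 = -52/29, minimum P = -724/29

Vertices and P = -4x1 + 8x2:
  (127/54, -29/18) → P = -602/27
  (167/57, 7/57) → P = -204/19
  (77/29, -52/29) → P = -724/29
  (224/59, -16/59) → P = -1024/59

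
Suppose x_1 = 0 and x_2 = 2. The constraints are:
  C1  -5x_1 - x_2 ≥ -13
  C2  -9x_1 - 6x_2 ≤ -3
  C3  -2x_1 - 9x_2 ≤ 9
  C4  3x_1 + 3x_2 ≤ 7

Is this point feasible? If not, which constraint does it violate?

C1: -2 ≥ -13 ✓
C2: -12 ≤ -3 ✓
C3: -18 ≤ 9 ✓
C4: 6 ≤ 7 ✓

feasible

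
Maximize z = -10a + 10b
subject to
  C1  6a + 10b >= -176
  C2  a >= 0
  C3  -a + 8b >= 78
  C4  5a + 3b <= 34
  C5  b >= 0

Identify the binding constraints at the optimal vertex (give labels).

C2 and C4

Vertices and z = -10a + 10b:
  (0, 39/4) → z = 195/2
  (0, 34/3) → z = 340/3
  (38/43, 424/43) → z = 3860/43

The maximum is at (0, 34/3). Substituting into each constraint, equality holds for C2 and C4; the remaining constraints have slack.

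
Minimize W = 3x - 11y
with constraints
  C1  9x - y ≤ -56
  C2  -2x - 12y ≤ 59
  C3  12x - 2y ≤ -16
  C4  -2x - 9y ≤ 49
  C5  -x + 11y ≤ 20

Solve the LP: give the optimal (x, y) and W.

x = -719/31, y = -9/31, minimum W = -2058/31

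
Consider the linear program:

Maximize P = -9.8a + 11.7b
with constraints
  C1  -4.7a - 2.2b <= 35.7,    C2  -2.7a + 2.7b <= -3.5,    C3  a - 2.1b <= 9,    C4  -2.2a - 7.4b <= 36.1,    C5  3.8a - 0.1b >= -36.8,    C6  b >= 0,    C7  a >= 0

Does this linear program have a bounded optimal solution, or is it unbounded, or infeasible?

From the feasible point (35/27, 0), moving in the direction (2.7, 2.7) keeps every constraint satisfied while P increases without bound.

unbounded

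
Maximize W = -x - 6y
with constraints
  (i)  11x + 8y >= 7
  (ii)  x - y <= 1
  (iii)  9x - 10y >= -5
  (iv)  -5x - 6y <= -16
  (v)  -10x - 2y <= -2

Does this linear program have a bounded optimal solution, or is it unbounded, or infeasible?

bounded optimum

Extreme points and W = -x - 6y:
  (15, 14) → W = -99
  (2, 1) → W = -8
  (5/4, 13/8) → W = -11
The feasible region has finitely many vertices and no improving ray; the maximum is -8 at (2, 1).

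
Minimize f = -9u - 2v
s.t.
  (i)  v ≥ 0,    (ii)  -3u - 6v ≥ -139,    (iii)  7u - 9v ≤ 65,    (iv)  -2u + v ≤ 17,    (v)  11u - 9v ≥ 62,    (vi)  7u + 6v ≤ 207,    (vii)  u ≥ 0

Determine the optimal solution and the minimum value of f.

u = 751/35, v = 142/15, minimum f = -4453/21

Corner points and f = -9u - 2v:
  (65/7, 0) → f = -585/7
  (62/11, 0) → f = -558/11
  (751/35, 142/15) → f = -4453/21
  (745/43, 1843/129) → f = -23801/129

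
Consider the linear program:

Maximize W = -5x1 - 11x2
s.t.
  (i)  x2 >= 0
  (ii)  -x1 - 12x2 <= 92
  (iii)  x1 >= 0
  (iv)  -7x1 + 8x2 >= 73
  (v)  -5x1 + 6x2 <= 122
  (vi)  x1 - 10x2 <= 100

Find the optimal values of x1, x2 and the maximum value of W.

Feasible corners and W = -5x1 - 11x2:
  (0, 73/8) → W = -803/8
  (0, 61/3) → W = -671/3
  (269, 489/2) → W = -8069/2

At the optimal vertex, x1 = 0 and -7x1 + 8x2 = 73.
Solving simultaneously gives x1 = 0, x2 = 73/8.

x1 = 0, x2 = 73/8, maximum W = -803/8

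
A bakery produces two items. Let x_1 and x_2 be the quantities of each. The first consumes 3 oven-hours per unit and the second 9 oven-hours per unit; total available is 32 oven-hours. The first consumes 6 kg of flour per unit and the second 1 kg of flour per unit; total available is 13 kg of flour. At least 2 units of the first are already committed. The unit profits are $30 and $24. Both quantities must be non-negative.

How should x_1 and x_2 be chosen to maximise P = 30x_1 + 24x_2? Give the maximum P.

Corner points and P = 30x_1 + 24x_2:
  (13/6, 0) → P = 65
  (2, 0) → P = 60
  (2, 1) → P = 84

x_1 = 2, x_2 = 1, maximum P = 84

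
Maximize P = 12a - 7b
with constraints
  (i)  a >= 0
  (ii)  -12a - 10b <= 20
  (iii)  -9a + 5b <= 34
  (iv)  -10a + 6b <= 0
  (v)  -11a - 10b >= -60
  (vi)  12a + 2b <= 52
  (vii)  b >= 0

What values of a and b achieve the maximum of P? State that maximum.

a = 13/3, b = 0, maximum P = 52

The binding constraints are 12a + 2b = 52 and b = 0.
Solving simultaneously gives a = 13/3, b = 0.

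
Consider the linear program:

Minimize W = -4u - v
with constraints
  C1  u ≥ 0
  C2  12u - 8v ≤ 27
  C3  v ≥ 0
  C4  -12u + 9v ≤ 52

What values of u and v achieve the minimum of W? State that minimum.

Feasible corners and W = -4u - v:
  (0, 0) → W = 0
  (0, 52/9) → W = -52/9
  (9/4, 0) → W = -9
  (659/12, 79) → W = -896/3

u = 659/12, v = 79, minimum W = -896/3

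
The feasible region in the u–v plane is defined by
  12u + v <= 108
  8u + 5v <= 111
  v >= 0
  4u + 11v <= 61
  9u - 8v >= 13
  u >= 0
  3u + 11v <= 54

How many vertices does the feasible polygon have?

5

Intersecting each pair of boundary lines and keeping only the points that satisfy every inequality leaves:
  (9, 0)
  (1127/128, 75/32)
  (13/9, 0)
  (7, 3)
  (575/123, 149/41)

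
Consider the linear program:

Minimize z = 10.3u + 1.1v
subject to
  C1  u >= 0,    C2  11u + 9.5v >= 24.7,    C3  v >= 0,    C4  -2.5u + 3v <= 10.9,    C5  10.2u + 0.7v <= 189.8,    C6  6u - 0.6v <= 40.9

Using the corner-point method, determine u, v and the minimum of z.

u = 0, v = 2.6, minimum z = 2.86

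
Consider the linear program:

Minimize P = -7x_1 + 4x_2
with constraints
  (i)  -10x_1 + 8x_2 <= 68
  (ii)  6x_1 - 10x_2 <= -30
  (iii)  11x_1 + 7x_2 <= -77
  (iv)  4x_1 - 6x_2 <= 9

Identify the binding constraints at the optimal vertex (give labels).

(ii) and (iii)

Feasible corners and P = -7x_1 + 4x_2:
  (-110/13, -27/13) → P = 662/13
  (-546/79, -11/79) → P = 3778/79
  (-245/38, -33/38) → P = 1583/38

The minimum is at (-245/38, -33/38). Substituting into each constraint, equality holds for (ii) and (iii); the remaining constraints have slack.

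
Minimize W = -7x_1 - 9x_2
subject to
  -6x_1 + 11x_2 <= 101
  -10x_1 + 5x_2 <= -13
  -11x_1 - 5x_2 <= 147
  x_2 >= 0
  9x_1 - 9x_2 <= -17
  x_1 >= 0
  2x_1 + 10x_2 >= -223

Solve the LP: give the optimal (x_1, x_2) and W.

x_1 = 722/45, x_2 = 269/15, minimum W = -12317/45

Feasible corners and W = -7x_1 - 9x_2:
  (81/10, 68/5) → W = -1791/10
  (722/45, 269/15) → W = -12317/45
  (202/45, 287/45) → W = -3997/45

The binding constraints are -6x_1 + 11x_2 = 101 and 9x_1 - 9x_2 = -17.
Solving simultaneously gives x_1 = 722/45, x_2 = 269/15.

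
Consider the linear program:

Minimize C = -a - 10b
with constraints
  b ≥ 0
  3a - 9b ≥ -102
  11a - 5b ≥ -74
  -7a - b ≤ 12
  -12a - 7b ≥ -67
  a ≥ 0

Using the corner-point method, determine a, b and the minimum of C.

Vertices and C = -a - 10b:
  (67/12, 0) → C = -67/12
  (0, 0) → C = 0
  (0, 67/7) → C = -670/7

At the optimal vertex, -12a - 7b = -67 and a = 0.
Solving simultaneously gives a = 0, b = 67/7.

a = 0, b = 67/7, minimum C = -670/7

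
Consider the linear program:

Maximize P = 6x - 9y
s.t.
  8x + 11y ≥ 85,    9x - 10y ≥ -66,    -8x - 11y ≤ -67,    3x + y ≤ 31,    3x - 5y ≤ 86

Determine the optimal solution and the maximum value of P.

At the optimal vertex, 8x + 11y = 85 and 3x + y = 31.
Solving simultaneously gives x = 256/25, y = 7/25.

x = 256/25, y = 7/25, maximum P = 1473/25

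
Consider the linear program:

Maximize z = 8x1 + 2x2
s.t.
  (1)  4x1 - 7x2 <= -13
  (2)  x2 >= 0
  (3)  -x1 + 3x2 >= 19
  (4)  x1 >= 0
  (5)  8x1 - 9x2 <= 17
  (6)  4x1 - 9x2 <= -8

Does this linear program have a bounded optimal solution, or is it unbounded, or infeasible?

unbounded

From the feasible point (0, 19/3), moving in the direction (0, 1) keeps every constraint satisfied while z increases without bound.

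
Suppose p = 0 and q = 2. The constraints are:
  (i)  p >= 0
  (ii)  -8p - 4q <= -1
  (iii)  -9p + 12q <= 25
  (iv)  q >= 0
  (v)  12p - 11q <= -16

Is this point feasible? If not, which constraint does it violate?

feasible

(i): 0 ≥ 0 ✓
(ii): -8 ≤ -1 ✓
(iii): 24 ≤ 25 ✓
(iv): 2 ≥ 0 ✓
(v): -22 ≤ -16 ✓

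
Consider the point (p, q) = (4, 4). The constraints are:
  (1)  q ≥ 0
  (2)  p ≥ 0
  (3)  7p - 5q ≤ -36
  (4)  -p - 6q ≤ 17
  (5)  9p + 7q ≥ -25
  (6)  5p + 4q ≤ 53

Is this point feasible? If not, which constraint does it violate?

not feasible — violates (3)

Constraint (3): 7p - 5q = 8, which is not ≤ -36. All other constraints are satisfied.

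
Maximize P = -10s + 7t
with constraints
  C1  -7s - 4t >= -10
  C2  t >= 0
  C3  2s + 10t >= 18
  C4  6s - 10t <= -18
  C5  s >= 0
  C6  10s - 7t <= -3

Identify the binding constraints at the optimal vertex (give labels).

Extreme points and P = -10s + 7t:
  (14/47, 93/47) → P = 511/47
  (0, 5/2) → P = 35/2
  (0, 9/5) → P = 63/5

The maximum is at (0, 5/2). Substituting into each constraint, equality holds for C1 and C5; the remaining constraints have slack.

C1 and C5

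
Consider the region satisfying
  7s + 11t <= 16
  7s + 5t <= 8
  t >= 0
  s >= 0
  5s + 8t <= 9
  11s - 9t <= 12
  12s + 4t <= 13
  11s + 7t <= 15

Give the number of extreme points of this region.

The feasible vertices (each the meet of two boundaries and inside every other half-plane) are:
  (19/31, 23/31)
  (33/32, 5/32)
  (0, 0)
  (13/12, 0)
  (0, 9/8)

5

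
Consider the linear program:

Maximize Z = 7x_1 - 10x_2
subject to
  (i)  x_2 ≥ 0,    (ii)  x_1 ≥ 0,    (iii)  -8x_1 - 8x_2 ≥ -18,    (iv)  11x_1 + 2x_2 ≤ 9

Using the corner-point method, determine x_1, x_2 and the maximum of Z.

Feasible corners and Z = 7x_1 - 10x_2:
  (0, 0) → Z = 0
  (9/11, 0) → Z = 63/11
  (0, 9/4) → Z = -45/2
  (1/2, 7/4) → Z = -14

At the optimal vertex, x_2 = 0 and 11x_1 + 2x_2 = 9.
Solving simultaneously gives x_1 = 9/11, x_2 = 0.

x_1 = 9/11, x_2 = 0, maximum Z = 63/11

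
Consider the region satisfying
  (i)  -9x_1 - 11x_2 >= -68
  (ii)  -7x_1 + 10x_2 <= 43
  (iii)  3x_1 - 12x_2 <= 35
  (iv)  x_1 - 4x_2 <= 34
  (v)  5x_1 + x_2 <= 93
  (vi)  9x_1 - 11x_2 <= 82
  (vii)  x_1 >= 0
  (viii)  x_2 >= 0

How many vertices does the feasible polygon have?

4

The feasible vertices (each the meet of two boundaries and inside every other half-plane) are:
  (207/167, 863/167)
  (68/9, 0)
  (0, 43/10)
  (0, 0)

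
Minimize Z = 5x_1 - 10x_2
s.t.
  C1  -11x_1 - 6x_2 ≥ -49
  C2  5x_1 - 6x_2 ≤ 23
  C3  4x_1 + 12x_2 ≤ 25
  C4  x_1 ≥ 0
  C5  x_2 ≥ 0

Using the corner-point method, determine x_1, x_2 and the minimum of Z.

x_1 = 0, x_2 = 25/12, minimum Z = -125/6

Vertices and Z = 5x_1 - 10x_2:
  (73/18, 79/108) → Z = 350/27
  (49/11, 0) → Z = 245/11
  (0, 25/12) → Z = -125/6
  (0, 0) → Z = 0

At the optimal vertex, 4x_1 + 12x_2 = 25 and x_1 = 0.
Solving simultaneously gives x_1 = 0, x_2 = 25/12.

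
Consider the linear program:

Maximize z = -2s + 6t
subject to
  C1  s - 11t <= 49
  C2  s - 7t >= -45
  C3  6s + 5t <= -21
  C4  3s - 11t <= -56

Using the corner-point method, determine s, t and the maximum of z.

s = -419/2, t = -47/2, maximum z = 278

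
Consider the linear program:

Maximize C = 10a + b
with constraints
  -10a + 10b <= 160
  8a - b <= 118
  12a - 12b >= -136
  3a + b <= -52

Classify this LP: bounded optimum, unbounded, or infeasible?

Corner points and C = 10a + b:
  (6, -70) → C = -10
  (-95/6, -9/2) → C = -977/6
The feasible region has finitely many vertices and no improving ray; the maximum is -10 at (6, -70).

bounded optimum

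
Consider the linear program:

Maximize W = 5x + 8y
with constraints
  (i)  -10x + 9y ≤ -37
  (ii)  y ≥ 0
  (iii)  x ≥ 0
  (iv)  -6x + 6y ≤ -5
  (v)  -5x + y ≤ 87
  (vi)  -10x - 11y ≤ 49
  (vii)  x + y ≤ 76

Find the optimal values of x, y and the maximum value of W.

Extreme points and W = 5x + 8y:
  (37/10, 0) → W = 37/2
  (59/2, 86/3) → W = 2261/6
  (76, 0) → W = 380
  (461/12, 451/12) → W = 1971/4

The binding constraints are -6x + 6y = -5 and x + y = 76.
Solving simultaneously gives x = 461/12, y = 451/12.

x = 461/12, y = 451/12, maximum W = 1971/4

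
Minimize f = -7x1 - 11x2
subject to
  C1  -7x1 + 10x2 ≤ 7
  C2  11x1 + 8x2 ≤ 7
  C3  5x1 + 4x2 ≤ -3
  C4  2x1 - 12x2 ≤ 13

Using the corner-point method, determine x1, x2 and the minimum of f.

Extreme points and f = -7x1 - 11x2:
  (-29/39, 7/39) → f = 42/13
  (-107/32, -105/64) → f = 2653/64
  (4/17, -71/68) → f = 669/68

x1 = -29/39, x2 = 7/39, minimum f = 42/13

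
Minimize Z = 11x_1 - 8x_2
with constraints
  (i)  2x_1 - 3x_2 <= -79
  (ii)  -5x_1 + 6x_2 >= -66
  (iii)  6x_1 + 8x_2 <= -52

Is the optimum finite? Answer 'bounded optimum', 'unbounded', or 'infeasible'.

From the feasible point (-394/17, 185/17), moving in the direction (-3, -2) keeps every constraint satisfied while Z decreases without bound.

unbounded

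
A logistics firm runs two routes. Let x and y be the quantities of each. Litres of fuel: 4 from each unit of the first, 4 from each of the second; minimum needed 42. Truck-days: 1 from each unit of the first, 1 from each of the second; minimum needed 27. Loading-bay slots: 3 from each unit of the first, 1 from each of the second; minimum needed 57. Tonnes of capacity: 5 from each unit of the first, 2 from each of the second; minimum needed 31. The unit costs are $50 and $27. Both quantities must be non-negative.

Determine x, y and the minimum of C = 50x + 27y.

x = 15, y = 12, minimum C = 1074

Feasible corners and C = 50x + 27y:
  (0, 57) → C = 1539
  (27, 0) → C = 1350
  (15, 12) → C = 1074
The feasible region is unbounded (it extends along (0, 1), (1, 0)), but C strictly increases along every unbounded feasible direction, so there is no improving ray and the minimum is attained at a vertex.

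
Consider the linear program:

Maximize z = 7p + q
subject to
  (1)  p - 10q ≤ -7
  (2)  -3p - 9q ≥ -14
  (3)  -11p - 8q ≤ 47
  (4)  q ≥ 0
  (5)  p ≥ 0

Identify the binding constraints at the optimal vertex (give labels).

(1) and (2)

Feasible corners and z = 7p + q:
  (77/39, 35/39) → z = 574/39
  (0, 7/10) → z = 7/10
  (0, 14/9) → z = 14/9

The maximum is at (77/39, 35/39). Substituting into each constraint, equality holds for (1) and (2); the remaining constraints have slack.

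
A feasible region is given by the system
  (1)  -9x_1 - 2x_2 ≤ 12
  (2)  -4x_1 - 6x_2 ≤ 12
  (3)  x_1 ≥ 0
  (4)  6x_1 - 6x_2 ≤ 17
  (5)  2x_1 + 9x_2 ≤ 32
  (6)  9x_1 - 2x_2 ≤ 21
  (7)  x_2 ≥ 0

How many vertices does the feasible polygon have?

Pairwise boundary intersections that survive every other constraint:
  (0, 32/9)
  (0, 0)
  (253/85, 246/85)
  (7/3, 0)

4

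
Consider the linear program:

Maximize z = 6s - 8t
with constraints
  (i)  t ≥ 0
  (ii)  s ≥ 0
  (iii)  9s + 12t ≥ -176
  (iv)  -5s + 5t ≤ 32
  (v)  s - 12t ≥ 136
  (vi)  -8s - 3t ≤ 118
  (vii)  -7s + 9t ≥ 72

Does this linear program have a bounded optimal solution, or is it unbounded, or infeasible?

The boundaries t = 0 and s - 12t = 136 meet at (136, 0), but that point violates -7s + 9t ≥ 72. Every candidate vertex is excluded by some other constraint, so the feasible region is empty.

infeasible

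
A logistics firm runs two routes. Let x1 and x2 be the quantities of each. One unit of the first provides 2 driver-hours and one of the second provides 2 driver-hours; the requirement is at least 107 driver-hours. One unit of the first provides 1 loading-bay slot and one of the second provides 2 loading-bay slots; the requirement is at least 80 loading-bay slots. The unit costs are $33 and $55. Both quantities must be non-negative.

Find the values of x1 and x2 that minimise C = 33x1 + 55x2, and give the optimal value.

Vertices and C = 33x1 + 55x2:
  (0, 107/2) → C = 5885/2
  (80, 0) → C = 2640
  (27, 53/2) → C = 4697/2
The feasible region is unbounded (it extends along (0, 1), (1, 0)), but C strictly increases along every unbounded feasible direction, so there is no improving ray and the minimum is attained at a vertex.

At the optimal vertex, 2x1 + 2x2 = 107 and x1 + 2x2 = 80.
Solving simultaneously gives x1 = 27, x2 = 53/2.

x1 = 27, x2 = 53/2, minimum C = 4697/2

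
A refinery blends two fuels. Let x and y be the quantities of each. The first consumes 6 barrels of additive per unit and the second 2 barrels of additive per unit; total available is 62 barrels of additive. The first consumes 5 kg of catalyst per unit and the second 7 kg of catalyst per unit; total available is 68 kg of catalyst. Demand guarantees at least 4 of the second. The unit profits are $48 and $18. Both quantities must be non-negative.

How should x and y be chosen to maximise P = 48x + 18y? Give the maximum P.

Feasible corners and P = 48x + 18y:
  (0, 68/7) → P = 1224/7
  (0, 4) → P = 72
  (8, 4) → P = 456

The binding constraints are 5x + 7y = 68 and y = 4.
Solving simultaneously gives x = 8, y = 4.

x = 8, y = 4, maximum P = 456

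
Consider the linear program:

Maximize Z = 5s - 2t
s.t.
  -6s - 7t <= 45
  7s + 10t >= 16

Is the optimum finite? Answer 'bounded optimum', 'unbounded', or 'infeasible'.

unbounded

From the feasible point (-562/11, 411/11), moving in the direction (10, -7) keeps every constraint satisfied while Z increases without bound.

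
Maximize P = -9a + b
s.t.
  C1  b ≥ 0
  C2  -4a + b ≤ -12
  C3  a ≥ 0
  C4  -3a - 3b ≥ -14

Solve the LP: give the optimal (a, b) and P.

a = 3, b = 0, maximum P = -27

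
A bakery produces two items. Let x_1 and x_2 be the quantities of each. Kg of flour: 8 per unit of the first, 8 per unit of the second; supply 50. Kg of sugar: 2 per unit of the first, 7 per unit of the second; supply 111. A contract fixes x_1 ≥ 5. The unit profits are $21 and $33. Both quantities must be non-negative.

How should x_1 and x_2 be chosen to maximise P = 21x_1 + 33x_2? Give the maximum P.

The optimum lies where 8x_1 + 8x_2 = 50 and x_1 = 5.
Solving simultaneously gives x_1 = 5, x_2 = 5/4.

x_1 = 5, x_2 = 5/4, maximum P = 585/4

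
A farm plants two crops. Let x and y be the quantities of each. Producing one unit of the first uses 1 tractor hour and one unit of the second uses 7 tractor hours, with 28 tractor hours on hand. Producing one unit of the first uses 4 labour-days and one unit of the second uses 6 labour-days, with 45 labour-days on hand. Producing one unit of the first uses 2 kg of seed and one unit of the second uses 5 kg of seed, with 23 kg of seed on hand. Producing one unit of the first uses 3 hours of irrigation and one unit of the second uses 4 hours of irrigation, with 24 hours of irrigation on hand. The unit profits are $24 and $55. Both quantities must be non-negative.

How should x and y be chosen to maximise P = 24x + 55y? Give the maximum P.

Extreme points and P = 24x + 55y:
  (0, 0) → P = 0
  (0, 4) → P = 220
  (8, 0) → P = 192
  (7/3, 11/3) → P = 773/3
  (4, 3) → P = 261

The optimum lies where 2x + 5y = 23 and 3x + 4y = 24.
Solving simultaneously gives x = 4, y = 3.

x = 4, y = 3, maximum P = 261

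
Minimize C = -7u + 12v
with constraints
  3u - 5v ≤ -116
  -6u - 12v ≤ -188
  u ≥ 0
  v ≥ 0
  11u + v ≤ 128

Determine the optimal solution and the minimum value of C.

u = 0, v = 116/5, minimum C = 1392/5

The binding constraints are 3u - 5v = -116 and u = 0.
Solving simultaneously gives u = 0, v = 116/5.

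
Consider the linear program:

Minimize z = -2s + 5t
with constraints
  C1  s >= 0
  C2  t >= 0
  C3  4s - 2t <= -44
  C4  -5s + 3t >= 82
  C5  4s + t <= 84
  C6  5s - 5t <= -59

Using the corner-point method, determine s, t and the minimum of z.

s = 0, t = 82/3, minimum z = 410/3

Feasible corners and z = -2s + 5t:
  (0, 82/3) → z = 410/3
  (0, 84) → z = 420
  (10, 44) → z = 200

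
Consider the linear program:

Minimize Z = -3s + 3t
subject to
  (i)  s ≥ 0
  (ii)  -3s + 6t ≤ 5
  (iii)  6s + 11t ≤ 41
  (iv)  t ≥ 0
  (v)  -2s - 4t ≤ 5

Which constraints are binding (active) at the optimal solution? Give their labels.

Corner points and Z = -3s + 3t:
  (0, 5/6) → Z = 5/2
  (0, 0) → Z = 0
  (191/69, 51/23) → Z = -38/23
  (41/6, 0) → Z = -41/2

The minimum is at (41/6, 0). Substituting into each constraint, equality holds for (iii) and (iv); the remaining constraints have slack.

(iii) and (iv)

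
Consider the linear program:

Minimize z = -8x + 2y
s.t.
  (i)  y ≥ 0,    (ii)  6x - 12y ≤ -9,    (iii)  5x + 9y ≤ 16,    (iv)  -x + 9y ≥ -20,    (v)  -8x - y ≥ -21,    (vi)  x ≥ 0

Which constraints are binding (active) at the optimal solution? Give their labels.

(ii) and (iii)

Feasible corners and z = -8x + 2y:
  (37/38, 47/38) → z = -101/19
  (0, 3/4) → z = 3/2
  (0, 16/9) → z = 32/9

The minimum is at (37/38, 47/38). Substituting into each constraint, equality holds for (ii) and (iii); the remaining constraints have slack.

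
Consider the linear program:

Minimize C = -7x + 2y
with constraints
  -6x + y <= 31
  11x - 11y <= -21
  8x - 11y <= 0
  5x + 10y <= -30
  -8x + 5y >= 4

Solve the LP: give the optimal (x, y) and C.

Extreme points and C = -7x + 2y:
  (-64/11, -43/11) → C = 362/11
  (-68/13, -5/13) → C = 466/13
  (-36/11, -15/11) → C = 222/11

The binding constraints are 11x - 11y = -21 and 5x + 10y = -30.
Solving simultaneously gives x = -36/11, y = -15/11.

x = -36/11, y = -15/11, minimum C = 222/11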